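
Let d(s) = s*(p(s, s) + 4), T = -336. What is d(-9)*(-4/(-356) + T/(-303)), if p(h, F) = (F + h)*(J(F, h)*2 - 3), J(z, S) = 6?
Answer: 14318118/8989 ≈ 1592.8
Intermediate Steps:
p(h, F) = 9*F + 9*h (p(h, F) = (F + h)*(6*2 - 3) = (F + h)*(12 - 3) = (F + h)*9 = 9*F + 9*h)
d(s) = s*(4 + 18*s) (d(s) = s*((9*s + 9*s) + 4) = s*(18*s + 4) = s*(4 + 18*s))
d(-9)*(-4/(-356) + T/(-303)) = (2*(-9)*(2 + 9*(-9)))*(-4/(-356) - 336/(-303)) = (2*(-9)*(2 - 81))*(-4*(-1/356) - 336*(-1/303)) = (2*(-9)*(-79))*(1/89 + 112/101) = 1422*(10069/8989) = 14318118/8989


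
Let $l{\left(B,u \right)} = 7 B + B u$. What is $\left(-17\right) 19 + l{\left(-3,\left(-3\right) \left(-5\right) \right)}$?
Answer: $-389$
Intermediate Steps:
$\left(-17\right) 19 + l{\left(-3,\left(-3\right) \left(-5\right) \right)} = \left(-17\right) 19 - 3 \left(7 - -15\right) = -323 - 3 \left(7 + 15\right) = -323 - 66 = -389$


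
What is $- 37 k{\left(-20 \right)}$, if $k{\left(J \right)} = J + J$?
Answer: $1480$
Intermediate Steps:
$k{\left(J \right)} = 2 J$
$- 37 k{\left(-20 \right)} = - 37 \cdot 2 \left(-20\right) = \left(-37\right) \left(-40\right) = 1480$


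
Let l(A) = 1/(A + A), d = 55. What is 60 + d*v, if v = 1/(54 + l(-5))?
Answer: 2990/49 ≈ 61.020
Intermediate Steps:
l(A) = 1/(2*A)
v = 10/539 (v = 1/(54 + (1/2)/(-5)) = 1/(54 + (1/2)*(-1/5)) = 1/(54 - 1/10) = 1/(539/10) = 10/539 ≈ 0.018553)
60 + d*v = 60 + 55*(10/539) = 60 + 50/49 = 2990/49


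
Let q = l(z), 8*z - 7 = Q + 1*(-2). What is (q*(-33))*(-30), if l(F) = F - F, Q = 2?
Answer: 0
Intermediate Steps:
z = 7/8 (z = 7/8 + (2 + 1*(-2))/8 = 7/8 + (2 - 2)/8 = 7/8 + (⅛)*0 = 7/8 + 0 = 7/8 ≈ 0.87500)
l(F) = 0
q = 0
(q*(-33))*(-30) = (0*(-33))*(-30) = 0*(-30) = 0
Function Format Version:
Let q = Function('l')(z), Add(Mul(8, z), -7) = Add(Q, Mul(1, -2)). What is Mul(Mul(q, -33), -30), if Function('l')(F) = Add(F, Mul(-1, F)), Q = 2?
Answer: 0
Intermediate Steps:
z = Rational(7, 8) (z = Add(Rational(7, 8), Mul(Rational(1, 8), Add(2, Mul(1, -2)))) = Add(Rational(7, 8), Mul(Rational(1, 8), Add(2, -2))) = Add(Rational(7, 8), Mul(Rational(1, 8), 0)) = Add(Rational(7, 8), 0) = Rational(7, 8) ≈ 0.87500)
Function('l')(F) = 0
q = 0
Mul(Mul(q, -33), -30) = Mul(Mul(0, -33), -30) = Mul(0, -30) = 0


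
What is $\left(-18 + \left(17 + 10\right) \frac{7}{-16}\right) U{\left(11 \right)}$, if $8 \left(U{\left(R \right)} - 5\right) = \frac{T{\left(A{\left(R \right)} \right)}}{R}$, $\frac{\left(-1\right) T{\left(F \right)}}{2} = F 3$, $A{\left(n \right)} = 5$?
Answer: $- \frac{97785}{704} \approx -138.9$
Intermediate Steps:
$T{\left(F \right)} = - 6 F$ ($T{\left(F \right)} = - 2 F 3 = - 2 \cdot 3 F = - 6 F$)
$U{\left(R \right)} = 5 - \frac{15}{4 R}$ ($U{\left(R \right)} = 5 + \frac{\left(-6\right) 5 \frac{1}{R}}{8} = 5 + \frac{\left(-30\right) \frac{1}{R}}{8} = 5 - \frac{15}{4 R}$)
$\left(-18 + \left(17 + 10\right) \frac{7}{-16}\right) U{\left(11 \right)} = \left(-18 + \left(17 + 10\right) \frac{7}{-16}\right) \left(5 - \frac{15}{4 \cdot 11}\right) = \left(-18 + 27 \cdot 7 \left(- \frac{1}{16}\right)\right) \left(5 - \frac{15}{44}\right) = \left(-18 + 27 \left(- \frac{7}{16}\right)\right) \left(5 - \frac{15}{44}\right) = \left(-18 - \frac{189}{16}\right) \frac{205}{44} = \left(- \frac{477}{16}\right) \frac{205}{44} = - \frac{97785}{704}$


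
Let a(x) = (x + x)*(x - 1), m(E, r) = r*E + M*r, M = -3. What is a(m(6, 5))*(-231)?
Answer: -97020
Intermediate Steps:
m(E, r) = -3*r + E*r (m(E, r) = r*E - 3*r = E*r - 3*r = -3*r + E*r)
a(x) = 2*x*(-1 + x) (a(x) = (2*x)*(-1 + x) = 2*x*(-1 + x))
a(m(6, 5))*(-231) = (2*(5*(-3 + 6))*(-1 + 5*(-3 + 6)))*(-231) = (2*(5*3)*(-1 + 5*3))*(-231) = (2*15*(-1 + 15))*(-231) = (2*15*14)*(-231) = 420*(-231) = -97020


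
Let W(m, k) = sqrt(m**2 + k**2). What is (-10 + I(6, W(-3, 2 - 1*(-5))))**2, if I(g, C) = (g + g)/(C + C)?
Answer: 2918/29 - 60*sqrt(58)/29 ≈ 84.864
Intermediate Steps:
W(m, k) = sqrt(k**2 + m**2)
I(g, C) = g/C (I(g, C) = (2*g)/((2*C)) = (2*g)*(1/(2*C)) = g/C)
(-10 + I(6, W(-3, 2 - 1*(-5))))**2 = (-10 + 6/(sqrt((2 - 1*(-5))**2 + (-3)**2)))**2 = (-10 + 6/(sqrt((2 + 5)**2 + 9)))**2 = (-10 + 6/(sqrt(7**2 + 9)))**2 = (-10 + 6/(sqrt(49 + 9)))**2 = (-10 + 6/(sqrt(58)))**2 = (-10 + 6*(sqrt(58)/58))**2 = (-10 + 3*sqrt(58)/29)**2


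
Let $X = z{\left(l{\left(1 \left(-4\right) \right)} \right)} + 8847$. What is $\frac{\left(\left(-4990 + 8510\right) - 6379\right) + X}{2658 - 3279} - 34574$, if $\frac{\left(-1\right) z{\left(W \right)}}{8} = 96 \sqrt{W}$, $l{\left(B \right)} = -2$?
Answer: $- \frac{7158814}{207} + \frac{256 i \sqrt{2}}{207} \approx -34584.0 + 1.749 i$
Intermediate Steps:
$z{\left(W \right)} = - 768 \sqrt{W}$ ($z{\left(W \right)} = - 8 \cdot 96 \sqrt{W} = - 768 \sqrt{W}$)
$X = 8847 - 768 i \sqrt{2}$ ($X = - 768 \sqrt{-2} + 8847 = - 768 i \sqrt{2} + 8847 = 8847 - 768 i \sqrt{2} \approx 8847.0 - 1086.1 i$)
$\frac{\left(\left(-4990 + 8510\right) - 6379\right) + X}{2658 - 3279} - 34574 = \frac{\left(\left(-4990 + 8510\right) - 6379\right) + \left(8847 - 768 i \sqrt{2}\right)}{2658 - 3279} - 34574 = \frac{\left(3520 - 6379\right) + \left(8847 - 768 i \sqrt{2}\right)}{-621} - 34574 = \left(-2859 + \left(8847 - 768 i \sqrt{2}\right)\right) \left(- \frac{1}{621}\right) - 34574 = \left(5988 - 768 i \sqrt{2}\right) \left(- \frac{1}{621}\right) - 34574 = \left(- \frac{1996}{207} + \frac{256 i \sqrt{2}}{207}\right) - 34574 = - \frac{7158814}{207} + \frac{256 i \sqrt{2}}{207}$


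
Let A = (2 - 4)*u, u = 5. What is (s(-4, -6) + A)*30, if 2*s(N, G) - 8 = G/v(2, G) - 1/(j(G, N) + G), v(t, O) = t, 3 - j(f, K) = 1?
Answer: -885/4 ≈ -221.25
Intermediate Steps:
j(f, K) = 2 (j(f, K) = 3 - 1*1 = 3 - 1 = 2)
s(N, G) = 4 - 1/(2*(2 + G)) + G/4 (s(N, G) = 4 + (G/2 - 1/(2 + G))/2 = 4 + (-1/(2*(2 + G)) + G/4) = 4 - 1/(2*(2 + G)) + G/4)
A = -10 (A = (2 - 4)*5 = -2*5 = -10)
(s(-4, -6) + A)*30 = ((30 + (-6)² + 18*(-6))/(4*(2 - 6)) - 10)*30 = ((¼)*(30 + 36 - 108)/(-4) - 10)*30 = ((¼)*(-¼)*(-42) - 10)*30 = (21/8 - 10)*30 = -59/8*30 = -885/4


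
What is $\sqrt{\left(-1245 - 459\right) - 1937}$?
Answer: $i \sqrt{3641} \approx 60.341 i$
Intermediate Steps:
$\sqrt{\left(-1245 - 459\right) - 1937} = \sqrt{-1704 - 1937} = \sqrt{-3641} = i \sqrt{3641}$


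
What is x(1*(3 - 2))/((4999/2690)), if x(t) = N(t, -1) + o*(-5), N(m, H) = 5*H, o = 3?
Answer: -53800/4999 ≈ -10.762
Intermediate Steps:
x(t) = -20 (x(t) = 5*(-1) + 3*(-5) = -5 - 15 = -20)
x(1*(3 - 2))/((4999/2690)) = -20/(4999/2690) = -20/(4999*(1/2690)) = -20/4999/2690 = -20*2690/4999 = -53800/4999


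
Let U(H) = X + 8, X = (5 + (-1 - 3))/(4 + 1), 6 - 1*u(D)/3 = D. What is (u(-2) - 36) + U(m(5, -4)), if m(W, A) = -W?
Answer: -19/5 ≈ -3.8000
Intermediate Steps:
u(D) = 18 - 3*D
X = ⅕ (X = (5 - 4)/5 = 1*(⅕) = ⅕ ≈ 0.20000)
U(H) = 41/5 (U(H) = ⅕ + 8 = 41/5)
(u(-2) - 36) + U(m(5, -4)) = ((18 - 3*(-2)) - 36) + 41/5 = ((18 + 6) - 36) + 41/5 = (24 - 36) + 41/5 = -12 + 41/5 = -19/5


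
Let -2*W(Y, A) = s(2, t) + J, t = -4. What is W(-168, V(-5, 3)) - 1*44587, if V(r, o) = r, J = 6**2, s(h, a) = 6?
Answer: -44608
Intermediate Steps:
J = 36
W(Y, A) = -21 (W(Y, A) = -(6 + 36)/2 = -1/2*42 = -21)
W(-168, V(-5, 3)) - 1*44587 = -21 - 1*44587 = -21 - 44587 = -44608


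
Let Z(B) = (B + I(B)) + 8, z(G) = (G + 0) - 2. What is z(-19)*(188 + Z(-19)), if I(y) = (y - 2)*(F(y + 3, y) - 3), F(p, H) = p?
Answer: -12096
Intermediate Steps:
z(G) = -2 + G (z(G) = G - 2 = -2 + G)
I(y) = y*(-2 + y) (I(y) = (y - 2)*((y + 3) - 3) = (-2 + y)*((3 + y) - 3) = (-2 + y)*y = y*(-2 + y))
Z(B) = 8 + B + B*(-2 + B) (Z(B) = (B + B*(-2 + B)) + 8 = 8 + B + B*(-2 + B))
z(-19)*(188 + Z(-19)) = (-2 - 19)*(188 + (8 + (-19)² - 1*(-19))) = -21*(188 + (8 + 361 + 19)) = -21*(188 + 388) = -21*576 = -12096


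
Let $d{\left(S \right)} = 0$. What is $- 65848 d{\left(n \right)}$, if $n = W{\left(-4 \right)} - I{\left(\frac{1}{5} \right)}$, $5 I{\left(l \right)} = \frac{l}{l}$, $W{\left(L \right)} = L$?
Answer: $0$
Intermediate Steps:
$I{\left(l \right)} = \frac{1}{5}$ ($I{\left(l \right)} = \frac{l \frac{1}{l}}{5} = \frac{1}{5} \cdot 1 = \frac{1}{5}$)
$n = - \frac{21}{5}$ ($n = -4 - \frac{1}{5} = - \frac{21}{5} \approx -4.2$)
$- 65848 d{\left(n \right)} = \left(-65848\right) 0 = 0$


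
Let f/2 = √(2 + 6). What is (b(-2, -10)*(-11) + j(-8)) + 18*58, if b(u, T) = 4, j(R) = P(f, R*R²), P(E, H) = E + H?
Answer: 488 + 4*√2 ≈ 493.66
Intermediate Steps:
f = 4*√2 (f = 2*√(2 + 6) = 2*√8 = 2*(2*√2) = 4*√2 ≈ 5.6569)
j(R) = R³ + 4*√2 (j(R) = 4*√2 + R*R² = 4*√2 + R³ = R³ + 4*√2)
(b(-2, -10)*(-11) + j(-8)) + 18*58 = (4*(-11) + ((-8)³ + 4*√2)) + 18*58 = (-44 + (-512 + 4*√2)) + 1044 = (-556 + 4*√2) + 1044 = 488 + 4*√2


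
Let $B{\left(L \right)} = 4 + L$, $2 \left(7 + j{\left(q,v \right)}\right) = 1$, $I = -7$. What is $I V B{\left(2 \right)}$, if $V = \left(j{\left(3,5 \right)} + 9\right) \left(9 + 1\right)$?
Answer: $-1050$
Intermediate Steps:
$j{\left(q,v \right)} = - \frac{13}{2}$ ($j{\left(q,v \right)} = -7 + \frac{1}{2} \cdot 1 = -7 + \frac{1}{2} = - \frac{13}{2}$)
$V = 25$ ($V = \left(- \frac{13}{2} + 9\right) \left(9 + 1\right) = \frac{5}{2} \cdot 10 = 25$)
$I V B{\left(2 \right)} = \left(-7\right) 25 \left(4 + 2\right) = \left(-175\right) 6 = -1050$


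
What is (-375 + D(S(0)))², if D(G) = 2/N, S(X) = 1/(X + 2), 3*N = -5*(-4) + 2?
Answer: 16990884/121 ≈ 1.4042e+5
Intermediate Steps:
N = 22/3 (N = (-5*(-4) + 2)/3 = (20 + 2)/3 = (⅓)*22 = 22/3 ≈ 7.3333)
S(X) = 1/(2 + X)
D(G) = 3/11 (D(G) = 2/(22/3) = 2*(3/22) = 3/11)
(-375 + D(S(0)))² = (-375 + 3/11)² = (-4122/11)² = 16990884/121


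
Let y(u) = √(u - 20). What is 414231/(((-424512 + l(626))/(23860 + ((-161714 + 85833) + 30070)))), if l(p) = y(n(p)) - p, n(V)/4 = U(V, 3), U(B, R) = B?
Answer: 1932844146855489/90371158280 + 27278354043*√69/90371158280 ≈ 21390.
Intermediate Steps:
n(V) = 4*V
y(u) = √(-20 + u)
l(p) = √(-20 + 4*p) - p
414231/(((-424512 + l(626))/(23860 + ((-161714 + 85833) + 30070)))) = 414231/(((-424512 + (-1*626 + 2*√(-5 + 626)))/(23860 + ((-161714 + 85833) + 30070)))) = 414231/(((-424512 + (-626 + 2*√621))/(23860 + (-75881 + 30070)))) = 414231/(((-424512 + (-626 + 2*(3*√69)))/(23860 - 45811))) = 414231/(((-424512 + (-626 + 6*√69))/(-21951))) = 414231/(((-425138 + 6*√69)*(-1/21951))) = 414231/(425138/21951 - 2*√69/7317)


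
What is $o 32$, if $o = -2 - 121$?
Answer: $-3936$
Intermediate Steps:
$o = -123$ ($o = -2 - 121 = -123$)
$o 32 = \left(-123\right) 32 = -3936$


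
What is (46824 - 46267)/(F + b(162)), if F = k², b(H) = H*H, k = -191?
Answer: 557/62725 ≈ 0.0088800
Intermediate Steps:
b(H) = H²
F = 36481 (F = (-191)² = 36481)
(46824 - 46267)/(F + b(162)) = (46824 - 46267)/(36481 + 162²) = 557/(36481 + 26244) = 557/62725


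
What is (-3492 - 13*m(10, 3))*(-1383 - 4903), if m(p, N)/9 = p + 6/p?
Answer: 148733046/5 ≈ 2.9747e+7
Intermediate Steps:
m(p, N) = 9*p + 54/p (m(p, N) = 9*(p + 6/p) = 9*p + 54/p)
(-3492 - 13*m(10, 3))*(-1383 - 4903) = (-3492 - 13*(9*10 + 54/10))*(-1383 - 4903) = (-3492 - 13*(90 + 54*(⅒)))*(-6286) = (-3492 - 13*(90 + 27/5))*(-6286) = (-3492 - 13*477/5)*(-6286) = (-3492 - 6201/5)*(-6286) = -23661/5*(-6286) = 148733046/5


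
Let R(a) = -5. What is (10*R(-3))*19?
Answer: -950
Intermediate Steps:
(10*R(-3))*19 = (10*(-5))*19 = -50*19 = -950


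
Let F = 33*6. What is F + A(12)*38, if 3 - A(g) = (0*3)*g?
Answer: 312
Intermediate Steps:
A(g) = 3 (A(g) = 3 - 0*3*g = 3 - 0*g = 3 - 1*0 = 3 + 0 = 3)
F = 198
F + A(12)*38 = 198 + 3*38 = 198 + 114 = 312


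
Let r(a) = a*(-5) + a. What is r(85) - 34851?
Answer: -35191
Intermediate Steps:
r(a) = -4*a (r(a) = -5*a + a = -4*a)
r(85) - 34851 = -4*85 - 34851 = -340 - 34851 = -35191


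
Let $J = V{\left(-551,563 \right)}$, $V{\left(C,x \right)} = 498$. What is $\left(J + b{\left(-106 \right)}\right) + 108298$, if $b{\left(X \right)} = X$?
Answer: $108690$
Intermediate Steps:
$J = 498$
$\left(J + b{\left(-106 \right)}\right) + 108298 = \left(498 - 106\right) + 108298 = 392 + 108298 = 108690$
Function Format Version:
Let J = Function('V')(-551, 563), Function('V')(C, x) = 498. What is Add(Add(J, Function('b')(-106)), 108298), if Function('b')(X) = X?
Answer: 108690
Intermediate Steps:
J = 498
Add(Add(J, Function('b')(-106)), 108298) = Add(Add(498, -106), 108298) = Add(392, 108298) = 108690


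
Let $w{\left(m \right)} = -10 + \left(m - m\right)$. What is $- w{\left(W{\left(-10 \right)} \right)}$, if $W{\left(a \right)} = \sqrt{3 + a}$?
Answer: $10$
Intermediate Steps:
$w{\left(m \right)} = -10$ ($w{\left(m \right)} = -10 + 0 = -10$)
$- w{\left(W{\left(-10 \right)} \right)} = \left(-1\right) \left(-10\right) = 10$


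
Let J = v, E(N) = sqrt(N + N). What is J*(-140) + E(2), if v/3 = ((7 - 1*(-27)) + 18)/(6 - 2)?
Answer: -5458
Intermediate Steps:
E(N) = sqrt(2)*sqrt(N) (E(N) = sqrt(2*N) = sqrt(2)*sqrt(N))
v = 39 (v = 3*(((7 - 1*(-27)) + 18)/(6 - 2)) = 3*(((7 + 27) + 18)/4) = 3*((34 + 18)*(1/4)) = 3*(52*(1/4)) = 3*13 = 39)
J = 39
J*(-140) + E(2) = 39*(-140) + sqrt(2)*sqrt(2) = -5460 + 2 = -5458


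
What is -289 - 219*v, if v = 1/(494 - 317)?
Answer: -17124/59 ≈ -290.24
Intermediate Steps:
v = 1/177 ≈ 0.0056497
-289 - 219*v = -289 - 219*1/177 = -289 - 73/59 = -17124/59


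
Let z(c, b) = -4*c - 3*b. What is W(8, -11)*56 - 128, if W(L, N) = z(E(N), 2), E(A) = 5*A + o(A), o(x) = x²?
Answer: -15248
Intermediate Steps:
E(A) = A² + 5*A (E(A) = 5*A + A² = A² + 5*A)
W(L, N) = -6 - 4*N*(5 + N) (W(L, N) = -4*N*(5 + N) - 3*2 = -4*N*(5 + N) - 6 = -6 - 4*N*(5 + N))
W(8, -11)*56 - 128 = (-6 - 20*(-11) - 4*(-11)²)*56 - 128 = (-6 + 220 - 4*121)*56 - 128 = (-6 + 220 - 484)*56 - 128 = -270*56 - 128 = -15120 - 128 = -15248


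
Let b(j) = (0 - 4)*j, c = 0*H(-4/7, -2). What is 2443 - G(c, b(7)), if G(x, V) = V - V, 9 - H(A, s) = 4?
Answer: 2443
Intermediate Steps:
H(A, s) = 5 (H(A, s) = 9 - 1*4 = 9 - 4 = 5)
c = 0 (c = 0*5 = 0)
b(j) = -4*j
G(x, V) = 0
2443 - G(c, b(7)) = 2443 - 1*0 = 2443 + 0 = 2443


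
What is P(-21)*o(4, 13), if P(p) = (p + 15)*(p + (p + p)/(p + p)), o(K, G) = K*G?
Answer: 6240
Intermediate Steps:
o(K, G) = G*K
P(p) = (1 + p)*(15 + p) (P(p) = (15 + p)*(p + (2*p)/((2*p))) = (15 + p)*(p + (2*p)*(1/(2*p))) = (15 + p)*(p + 1) = (15 + p)*(1 + p) = (1 + p)*(15 + p))
P(-21)*o(4, 13) = (15 + (-21)² + 16*(-21))*(13*4) = (15 + 441 - 336)*52 = 120*52 = 6240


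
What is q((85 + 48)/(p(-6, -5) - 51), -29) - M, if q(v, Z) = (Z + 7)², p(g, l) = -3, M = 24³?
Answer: -13340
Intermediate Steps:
M = 13824
q(v, Z) = (7 + Z)²
q((85 + 48)/(p(-6, -5) - 51), -29) - M = (7 - 29)² - 1*13824 = (-22)² - 13824 = 484 - 13824 = -13340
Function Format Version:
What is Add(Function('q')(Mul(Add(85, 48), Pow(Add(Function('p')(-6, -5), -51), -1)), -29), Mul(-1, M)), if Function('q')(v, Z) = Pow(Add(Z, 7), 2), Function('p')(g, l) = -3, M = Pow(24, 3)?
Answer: -13340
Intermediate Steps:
M = 13824
Function('q')(v, Z) = Pow(Add(7, Z), 2)
Add(Function('q')(Mul(Add(85, 48), Pow(Add(Function('p')(-6, -5), -51), -1)), -29), Mul(-1, M)) = Add(Pow(Add(7, -29), 2), Mul(-1, 13824)) = Add(Pow(-22, 2), -13824) = Add(484, -13824) = -13340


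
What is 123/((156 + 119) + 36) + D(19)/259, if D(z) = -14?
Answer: 3929/11507 ≈ 0.34144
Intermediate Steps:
123/((156 + 119) + 36) + D(19)/259 = 123/((156 + 119) + 36) - 14/259 = 123/(275 + 36) - 14*1/259 = 123/311 - 2/37 = 3929/11507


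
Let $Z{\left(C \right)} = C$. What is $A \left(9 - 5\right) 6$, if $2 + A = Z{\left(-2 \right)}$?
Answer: $-96$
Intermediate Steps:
$A = -4$ ($A = -2 - 2 = -4$)
$A \left(9 - 5\right) 6 = - 4 \left(9 - 5\right) 6 = \left(-4\right) 4 \cdot 6 = \left(-16\right) 6 = -96$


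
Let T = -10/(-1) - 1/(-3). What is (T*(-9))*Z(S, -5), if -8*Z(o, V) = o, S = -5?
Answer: -465/8 ≈ -58.125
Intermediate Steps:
Z(o, V) = -o/8
T = 31/3 (T = -10*(-1) - 1*(-1/3) = 10 + 1/3 = 31/3 ≈ 10.333)
(T*(-9))*Z(S, -5) = ((31/3)*(-9))*(-1/8*(-5)) = -93*5/8 = -465/8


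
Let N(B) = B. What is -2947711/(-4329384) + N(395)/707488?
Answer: 260897533331/382873403424 ≈ 0.68142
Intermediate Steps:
-2947711/(-4329384) + N(395)/707488 = -2947711/(-4329384) + 395/707488 = -2947711*(-1/4329384) + 395*(1/707488) = 2947711/4329384 + 395/707488 = 260897533331/382873403424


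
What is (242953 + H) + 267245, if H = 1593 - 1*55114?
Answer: 456677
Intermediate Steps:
H = -53521 (H = 1593 - 55114 = -53521)
(242953 + H) + 267245 = (242953 - 53521) + 267245 = 189432 + 267245 = 456677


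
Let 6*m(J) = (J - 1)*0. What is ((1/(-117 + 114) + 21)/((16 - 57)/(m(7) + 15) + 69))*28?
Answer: 620/71 ≈ 8.7324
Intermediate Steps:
m(J) = 0 (m(J) = ((J - 1)*0)/6 = ((-1 + J)*0)/6 = (1/6)*0 = 0)
((1/(-117 + 114) + 21)/((16 - 57)/(m(7) + 15) + 69))*28 = ((1/(-117 + 114) + 21)/((16 - 57)/(0 + 15) + 69))*28 = ((1/(-3) + 21)/(-41/15 + 69))*28 = ((-1/3 + 21)/(-41*1/15 + 69))*28 = (62/(3*(-41/15 + 69)))*28 = (62/(3*(994/15)))*28 = ((62/3)*(15/994))*28 = (155/497)*28 = 620/71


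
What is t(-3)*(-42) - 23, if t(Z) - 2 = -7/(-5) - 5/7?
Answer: -679/5 ≈ -135.80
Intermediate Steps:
t(Z) = 94/35 (t(Z) = 2 + (-7/(-5) - 5/7) = 2 + (-7*(-⅕) - 5*⅐) = 2 + (7/5 - 5/7) = 2 + 24/35 = 94/35)
t(-3)*(-42) - 23 = (94/35)*(-42) - 23 = -564/5 - 23 = -679/5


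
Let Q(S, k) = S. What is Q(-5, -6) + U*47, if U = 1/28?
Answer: -93/28 ≈ -3.3214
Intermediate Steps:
U = 1/28 ≈ 0.035714
Q(-5, -6) + U*47 = -5 + (1/28)*47 = -5 + 47/28 = -93/28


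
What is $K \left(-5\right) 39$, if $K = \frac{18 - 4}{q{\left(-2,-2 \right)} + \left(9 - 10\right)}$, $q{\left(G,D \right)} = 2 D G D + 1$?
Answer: $\frac{1365}{8} \approx 170.63$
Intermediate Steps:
$q{\left(G,D \right)} = 1 + 2 G D^{2}$ ($q{\left(G,D \right)} = 2 D G D + 1 = 2 G D^{2} + 1 = 1 + 2 G D^{2}$)
$K = - \frac{7}{8}$ ($K = \frac{18 - 4}{\left(1 + 2 \left(-2\right) \left(-2\right)^{2}\right) + \left(9 - 10\right)} = \frac{14}{\left(1 + 2 \left(-2\right) 4\right) + \left(9 - 10\right)} = \frac{14}{\left(1 - 16\right) - 1} = \frac{14}{-15 - 1} = \frac{14}{-16} = 14 \left(- \frac{1}{16}\right) = - \frac{7}{8} \approx -0.875$)
$K \left(-5\right) 39 = \left(- \frac{7}{8}\right) \left(-5\right) 39 = \frac{35}{8} \cdot 39 = \frac{1365}{8}$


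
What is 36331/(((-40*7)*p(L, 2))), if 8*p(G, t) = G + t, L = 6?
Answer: -36331/280 ≈ -129.75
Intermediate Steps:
p(G, t) = G/8 + t/8 (p(G, t) = (G + t)/8 = G/8 + t/8)
36331/(((-40*7)*p(L, 2))) = 36331/(((-40*7)*((⅛)*6 + (⅛)*2))) = 36331/((-280*(¾ + ¼))) = 36331/((-280*1)) = 36331/(-280) = 36331*(-1/280) = -36331/280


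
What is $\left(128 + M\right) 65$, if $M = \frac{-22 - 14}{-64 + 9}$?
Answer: $\frac{91988}{11} \approx 8362.5$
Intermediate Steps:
$M = \frac{36}{55}$ ($M = - \frac{36}{-55} = \left(-36\right) \left(- \frac{1}{55}\right) = \frac{36}{55} \approx 0.65455$)
$\left(128 + M\right) 65 = \left(128 + \frac{36}{55}\right) 65 = \frac{7076}{55} \cdot 65 = \frac{91988}{11}$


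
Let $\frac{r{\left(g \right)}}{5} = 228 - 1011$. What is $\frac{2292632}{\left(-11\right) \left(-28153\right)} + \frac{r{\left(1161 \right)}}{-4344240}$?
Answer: $\frac{664063736575}{89689151728} \approx 7.4041$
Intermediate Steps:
$r{\left(g \right)} = -3915$ ($r{\left(g \right)} = 5 \left(228 - 1011\right) = 5 \left(-783\right) = -3915$)
$\frac{2292632}{\left(-11\right) \left(-28153\right)} + \frac{r{\left(1161 \right)}}{-4344240} = \frac{2292632}{\left(-11\right) \left(-28153\right)} - \frac{3915}{-4344240} = \frac{2292632}{309683} - - \frac{261}{289616} = 2292632 \cdot \frac{1}{309683} + \frac{261}{289616} = \frac{2292632}{309683} + \frac{261}{289616} = \frac{664063736575}{89689151728}$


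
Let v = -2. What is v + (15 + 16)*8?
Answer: 246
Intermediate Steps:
v + (15 + 16)*8 = -2 + (15 + 16)*8 = -2 + 31*8 = -2 + 248 = 246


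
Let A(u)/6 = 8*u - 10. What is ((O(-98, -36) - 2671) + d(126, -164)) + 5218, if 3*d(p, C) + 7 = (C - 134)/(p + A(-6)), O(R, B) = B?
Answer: 835535/333 ≈ 2509.1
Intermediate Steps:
A(u) = -60 + 48*u (A(u) = 6*(8*u - 10) = 6*(-10 + 8*u) = -60 + 48*u)
d(p, C) = -7/3 + (-134 + C)/(3*(-348 + p)) (d(p, C) = -7/3 + ((C - 134)/(p + (-60 + 48*(-6))))/3 = -7/3 + ((-134 + C)/(p + (-60 - 288)))/3 = -7/3 + ((-134 + C)/(p - 348))/3 = -7/3 + ((-134 + C)/(-348 + p))/3 = -7/3 + (-134 + C)/(3*(-348 + p)))
((O(-98, -36) - 2671) + d(126, -164)) + 5218 = ((-36 - 2671) + (2302 - 164 - 7*126)/(3*(-348 + 126))) + 5218 = (-2707 + (⅓)*(2302 - 164 - 882)/(-222)) + 5218 = (-2707 + (⅓)*(-1/222)*1256) + 5218 = (-2707 - 628/333) + 5218 = -902059/333 + 5218 = 835535/333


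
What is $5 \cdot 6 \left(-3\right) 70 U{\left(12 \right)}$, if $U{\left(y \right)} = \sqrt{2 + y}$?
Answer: $- 6300 \sqrt{14} \approx -23572.0$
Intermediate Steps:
$5 \cdot 6 \left(-3\right) 70 U{\left(12 \right)} = 5 \cdot 6 \left(-3\right) 70 \sqrt{2 + 12} = 30 \left(-3\right) 70 \sqrt{14} = \left(-90\right) 70 \sqrt{14} = - 6300 \sqrt{14}$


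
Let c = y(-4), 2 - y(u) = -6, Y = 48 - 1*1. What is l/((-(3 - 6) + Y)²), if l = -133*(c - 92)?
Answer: 2793/625 ≈ 4.4688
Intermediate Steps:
Y = 47 (Y = 48 - 1 = 47)
y(u) = 8 (y(u) = 2 - 1*(-6) = 2 + 6 = 8)
c = 8
l = 11172 (l = -133*(8 - 92) = -133*(-84) = 11172)
l/((-(3 - 6) + Y)²) = 11172/((-(3 - 6) + 47)²) = 11172/((-1*(-3) + 47)²) = 11172/((3 + 47)²) = 11172/(50²) = 11172/2500 = 11172*(1/2500) = 2793/625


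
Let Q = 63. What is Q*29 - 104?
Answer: 1723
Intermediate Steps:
Q*29 - 104 = 63*29 - 104 = 1827 - 104 = 1723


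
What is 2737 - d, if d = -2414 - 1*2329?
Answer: 7480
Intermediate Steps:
d = -4743 (d = -2414 - 2329 = -4743)
2737 - d = 2737 - 1*(-4743) = 2737 + 4743 = 7480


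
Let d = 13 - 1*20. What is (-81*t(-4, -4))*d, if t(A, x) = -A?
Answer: 2268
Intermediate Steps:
d = -7 (d = 13 - 20 = -7)
(-81*t(-4, -4))*d = -(-81)*(-4)*(-7) = -81*4*(-7) = -324*(-7) = 2268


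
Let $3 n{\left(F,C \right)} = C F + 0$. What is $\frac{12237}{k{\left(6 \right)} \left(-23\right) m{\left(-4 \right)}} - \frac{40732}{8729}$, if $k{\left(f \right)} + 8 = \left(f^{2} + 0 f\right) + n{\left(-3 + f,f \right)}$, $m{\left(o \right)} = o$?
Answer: $- \frac{20592923}{27304312} \approx -0.7542$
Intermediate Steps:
$n{\left(F,C \right)} = \frac{C F}{3}$ ($n{\left(F,C \right)} = \frac{C F + 0}{3} = \frac{C F}{3}$)
$k{\left(f \right)} = -8 + f^{2} + \frac{f \left(-3 + f\right)}{3}$ ($k{\left(f \right)} = -8 + \left(\left(f^{2} + 0 f\right) + \frac{f \left(-3 + f\right)}{3}\right) = -8 + \left(\left(f^{2} + 0\right) + \frac{f \left(-3 + f\right)}{3}\right) = -8 + \left(f^{2} + \frac{f \left(-3 + f\right)}{3}\right) = -8 + f^{2} + \frac{f \left(-3 + f\right)}{3}$)
$\frac{12237}{k{\left(6 \right)} \left(-23\right) m{\left(-4 \right)}} - \frac{40732}{8729} = \frac{12237}{\left(-8 - 6 + \frac{4 \cdot 6^{2}}{3}\right) \left(-23\right) \left(-4\right)} - \frac{40732}{8729} = \frac{12237}{\left(-8 - 6 + \frac{4}{3} \cdot 36\right) \left(-23\right) \left(-4\right)} - \frac{40732}{8729} = \frac{12237}{\left(-8 - 6 + 48\right) \left(-23\right) \left(-4\right)} - \frac{40732}{8729} = \frac{12237}{34 \left(-23\right) \left(-4\right)} - \frac{40732}{8729} = \frac{12237}{\left(-782\right) \left(-4\right)} - \frac{40732}{8729} = \frac{12237}{3128} - \frac{40732}{8729} = - \frac{20592923}{27304312}$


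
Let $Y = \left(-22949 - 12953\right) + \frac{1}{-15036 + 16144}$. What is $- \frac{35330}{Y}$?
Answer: $\frac{7829128}{7955883} \approx 0.98407$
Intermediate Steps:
$Y = - \frac{39779415}{1108}$ ($Y = -35902 + \frac{1}{1108} = - \frac{39779415}{1108} \approx -35902.0$)
$- \frac{35330}{Y} = - \frac{35330}{- \frac{39779415}{1108}} = \left(-35330\right) \left(- \frac{1108}{39779415}\right) = \frac{7829128}{7955883}$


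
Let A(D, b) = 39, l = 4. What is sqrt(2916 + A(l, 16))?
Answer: sqrt(2955) ≈ 54.360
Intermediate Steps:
sqrt(2916 + A(l, 16)) = sqrt(2916 + 39) = sqrt(2955)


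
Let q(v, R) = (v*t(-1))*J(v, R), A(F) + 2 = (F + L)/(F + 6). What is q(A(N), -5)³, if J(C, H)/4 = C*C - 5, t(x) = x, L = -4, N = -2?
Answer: 8365427/8 ≈ 1.0457e+6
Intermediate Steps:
J(C, H) = -20 + 4*C² (J(C, H) = 4*(C*C - 5) = 4*(C² - 5) = 4*(-5 + C²) = -20 + 4*C²)
A(F) = -2 + (-4 + F)/(6 + F) (A(F) = -2 + (F - 4)/(F + 6) = -2 + (-4 + F)/(6 + F))
q(v, R) = -v*(-20 + 4*v²) (q(v, R) = (v*(-1))*(-20 + 4*v²) = (-v)*(-20 + 4*v²) = -v*(-20 + 4*v²))
q(A(N), -5)³ = (4*((-16 - 1*(-2))/(6 - 2))*(5 - ((-16 - 1*(-2))/(6 - 2))²))³ = (4*((-16 + 2)/4)*(5 - ((-16 + 2)/4)²))³ = (4*((¼)*(-14))*(5 - ((¼)*(-14))²))³ = (4*(-7/2)*(5 - (-7/2)²))³ = (4*(-7/2)*(5 - 1*49/4))³ = (4*(-7/2)*(5 - 49/4))³ = (4*(-7/2)*(-29/4))³ = (203/2)³ = 8365427/8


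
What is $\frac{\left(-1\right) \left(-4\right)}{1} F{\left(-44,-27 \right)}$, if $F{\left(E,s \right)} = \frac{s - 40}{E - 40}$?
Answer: $\frac{67}{21} \approx 3.1905$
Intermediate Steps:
$F{\left(E,s \right)} = \frac{-40 + s}{-40 + E}$
$\frac{\left(-1\right) \left(-4\right)}{1} F{\left(-44,-27 \right)} = \frac{\left(-1\right) \left(-4\right)}{1} \frac{-40 - 27}{-40 - 44} = 4 \cdot 1 \frac{1}{-84} \left(-67\right) = 4 \left(\left(- \frac{1}{84}\right) \left(-67\right)\right) = 4 \cdot \frac{67}{84} = \frac{67}{21}$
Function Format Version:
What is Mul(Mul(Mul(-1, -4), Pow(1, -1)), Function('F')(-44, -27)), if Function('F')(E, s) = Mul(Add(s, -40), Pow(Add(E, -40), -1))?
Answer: Rational(67, 21) ≈ 3.1905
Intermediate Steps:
Function('F')(E, s) = Mul(Pow(Add(-40, E), -1), Add(-40, s)) (Function('F')(E, s) = Mul(Add(-40, s), Pow(Add(-40, E), -1)) = Mul(Pow(Add(-40, E), -1), Add(-40, s)))
Mul(Mul(Mul(-1, -4), Pow(1, -1)), Function('F')(-44, -27)) = Mul(Mul(Mul(-1, -4), Pow(1, -1)), Mul(Pow(Add(-40, -44), -1), Add(-40, -27))) = Mul(Mul(4, 1), Mul(Pow(-84, -1), -67)) = Mul(4, Mul(Rational(-1, 84), -67)) = Mul(4, Rational(67, 84)) = Rational(67, 21)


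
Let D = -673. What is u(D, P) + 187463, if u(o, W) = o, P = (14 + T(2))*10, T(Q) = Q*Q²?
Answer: 186790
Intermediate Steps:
T(Q) = Q³
P = 220 (P = (14 + 2³)*10 = (14 + 8)*10 = 22*10 = 220)
u(D, P) + 187463 = -673 + 187463 = 186790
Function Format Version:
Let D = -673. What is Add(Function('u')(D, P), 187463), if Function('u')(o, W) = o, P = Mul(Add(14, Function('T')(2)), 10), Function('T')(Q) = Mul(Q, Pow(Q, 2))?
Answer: 186790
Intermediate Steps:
Function('T')(Q) = Pow(Q, 3)
P = 220 (P = Mul(Add(14, Pow(2, 3)), 10) = Mul(Add(14, 8), 10) = Mul(22, 10) = 220)
Add(Function('u')(D, P), 187463) = Add(-673, 187463) = 186790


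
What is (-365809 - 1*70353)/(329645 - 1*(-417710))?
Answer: -436162/747355 ≈ -0.58361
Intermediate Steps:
(-365809 - 1*70353)/(329645 - 1*(-417710)) = (-365809 - 70353)/(329645 + 417710) = -436162/747355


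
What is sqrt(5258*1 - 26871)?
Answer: I*sqrt(21613) ≈ 147.01*I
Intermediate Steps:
sqrt(5258*1 - 26871) = sqrt(5258 - 26871) = sqrt(-21613) = I*sqrt(21613)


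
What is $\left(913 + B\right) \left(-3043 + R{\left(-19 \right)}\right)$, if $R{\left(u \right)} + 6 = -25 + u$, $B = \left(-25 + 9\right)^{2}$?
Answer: $-3615717$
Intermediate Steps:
$B = 256$ ($B = \left(-16\right)^{2} = 256$)
$R{\left(u \right)} = -31 + u$ ($R{\left(u \right)} = -6 + \left(-25 + u\right) = -31 + u$)
$\left(913 + B\right) \left(-3043 + R{\left(-19 \right)}\right) = \left(913 + 256\right) \left(-3043 - 50\right) = 1169 \left(-3043 - 50\right) = 1169 \left(-3093\right) = -3615717$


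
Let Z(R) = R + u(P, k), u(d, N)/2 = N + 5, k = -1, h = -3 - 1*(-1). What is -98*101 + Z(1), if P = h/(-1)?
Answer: -9889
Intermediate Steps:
h = -2 (h = -3 + 1 = -2)
P = 2 (P = -2/(-1) = -2*(-1) = 2)
u(d, N) = 10 + 2*N (u(d, N) = 2*(N + 5) = 2*(5 + N) = 10 + 2*N)
Z(R) = 8 + R (Z(R) = R + (10 + 2*(-1)) = R + (10 - 2) = R + 8 = 8 + R)
-98*101 + Z(1) = -98*101 + (8 + 1) = -9898 + 9 = -9889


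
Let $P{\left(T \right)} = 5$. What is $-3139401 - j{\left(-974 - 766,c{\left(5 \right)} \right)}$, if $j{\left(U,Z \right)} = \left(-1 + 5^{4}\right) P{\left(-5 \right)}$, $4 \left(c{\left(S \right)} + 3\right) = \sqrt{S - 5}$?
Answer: $-3142521$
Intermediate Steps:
$c{\left(S \right)} = -3 + \frac{\sqrt{-5 + S}}{4}$ ($c{\left(S \right)} = -3 + \frac{\sqrt{S - 5}}{4} = -3 + \frac{\sqrt{-5 + S}}{4}$)
$j{\left(U,Z \right)} = 3120$ ($j{\left(U,Z \right)} = \left(-1 + 5^{4}\right) 5 = \left(-1 + 625\right) 5 = 624 \cdot 5 = 3120$)
$-3139401 - j{\left(-974 - 766,c{\left(5 \right)} \right)} = -3139401 - 3120 = -3142521$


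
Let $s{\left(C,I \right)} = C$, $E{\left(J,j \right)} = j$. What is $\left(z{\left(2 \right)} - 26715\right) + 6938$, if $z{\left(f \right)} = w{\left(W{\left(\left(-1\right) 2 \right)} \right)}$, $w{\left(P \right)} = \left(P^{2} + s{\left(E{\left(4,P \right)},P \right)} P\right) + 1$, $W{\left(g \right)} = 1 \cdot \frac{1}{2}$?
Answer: $- \frac{39551}{2} \approx -19776.0$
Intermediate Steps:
$W{\left(g \right)} = \frac{1}{2}$ ($W{\left(g \right)} = 1 \cdot \frac{1}{2} = \frac{1}{2}$)
$w{\left(P \right)} = 1 + 2 P^{2}$ ($w{\left(P \right)} = \left(P^{2} + P P\right) + 1 = \left(P^{2} + P^{2}\right) + 1 = 2 P^{2} + 1 = 1 + 2 P^{2}$)
$z{\left(f \right)} = \frac{3}{2}$ ($z{\left(f \right)} = 1 + \frac{2}{4} = 1 + 2 \cdot \frac{1}{4} = 1 + \frac{1}{2} = \frac{3}{2}$)
$\left(z{\left(2 \right)} - 26715\right) + 6938 = \left(\frac{3}{2} - 26715\right) + 6938 = - \frac{53427}{2} + 6938 = - \frac{39551}{2}$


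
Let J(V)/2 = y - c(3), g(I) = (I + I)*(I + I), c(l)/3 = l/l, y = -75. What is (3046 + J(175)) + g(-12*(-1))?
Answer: 3466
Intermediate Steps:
c(l) = 3 (c(l) = 3*(l/l) = 3*1 = 3)
g(I) = 4*I² (g(I) = (2*I)*(2*I) = 4*I²)
J(V) = -156 (J(V) = 2*(-75 - 1*3) = 2*(-75 - 3) = 2*(-78) = -156)
(3046 + J(175)) + g(-12*(-1)) = (3046 - 156) + 4*(-12*(-1))² = 2890 + 4*12² = 2890 + 4*144 = 2890 + 576 = 3466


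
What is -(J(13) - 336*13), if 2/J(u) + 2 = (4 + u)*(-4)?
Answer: 152881/35 ≈ 4368.0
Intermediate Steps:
J(u) = 2/(-18 - 4*u) (J(u) = 2/(-2 + (4 + u)*(-4)) = 2/(-2 + (-16 - 4*u)) = 2/(-18 - 4*u))
-(J(13) - 336*13) = -(-1/(9 + 2*13) - 336*13) = -(-1/(9 + 26) - 4368) = -(-1/35 - 4368) = -1*(-152881/35) = 152881/35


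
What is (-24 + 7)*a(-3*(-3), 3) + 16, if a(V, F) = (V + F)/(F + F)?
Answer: -18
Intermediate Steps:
a(V, F) = (F + V)/(2*F) (a(V, F) = (F + V)/((2*F)) = (F + V)*(1/(2*F)) = (F + V)/(2*F))
(-24 + 7)*a(-3*(-3), 3) + 16 = (-24 + 7)*((½)*(3 - 3*(-3))/3) + 16 = -17*(3 + 9)/(2*3) + 16 = -17*12/(2*3) + 16 = -17*2 + 16 = -34 + 16 = -18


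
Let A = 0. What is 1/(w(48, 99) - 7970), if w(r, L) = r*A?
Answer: -1/7970 ≈ -0.00012547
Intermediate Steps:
w(r, L) = 0 (w(r, L) = r*0 = 0)
1/(w(48, 99) - 7970) = 1/(0 - 7970) = 1/(-7970) = -1/7970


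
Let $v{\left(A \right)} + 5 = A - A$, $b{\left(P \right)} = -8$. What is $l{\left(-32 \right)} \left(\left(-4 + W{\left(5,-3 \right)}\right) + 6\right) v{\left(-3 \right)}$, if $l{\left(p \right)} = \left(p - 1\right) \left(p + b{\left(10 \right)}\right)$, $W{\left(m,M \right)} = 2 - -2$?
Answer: $-39600$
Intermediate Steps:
$W{\left(m,M \right)} = 4$ ($W{\left(m,M \right)} = 2 + 2 = 4$)
$v{\left(A \right)} = -5$ ($v{\left(A \right)} = -5 + \left(A - A\right) = -5 + 0 = -5$)
$l{\left(p \right)} = \left(-1 + p\right) \left(-8 + p\right)$ ($l{\left(p \right)} = \left(p - 1\right) \left(p - 8\right) = \left(-1 + p\right) \left(-8 + p\right)$)
$l{\left(-32 \right)} \left(\left(-4 + W{\left(5,-3 \right)}\right) + 6\right) v{\left(-3 \right)} = \left(8 + \left(-32\right)^{2} - -288\right) \left(\left(-4 + 4\right) + 6\right) \left(-5\right) = \left(8 + 1024 + 288\right) \left(0 + 6\right) \left(-5\right) = 1320 \cdot 6 \left(-5\right) = 1320 \left(-30\right) = -39600$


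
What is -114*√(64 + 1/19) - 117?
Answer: -117 - 6*√23123 ≈ -1029.4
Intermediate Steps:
-114*√(64 + 1/19) - 117 = -6*√23123 - 117 = -117 - 6*√23123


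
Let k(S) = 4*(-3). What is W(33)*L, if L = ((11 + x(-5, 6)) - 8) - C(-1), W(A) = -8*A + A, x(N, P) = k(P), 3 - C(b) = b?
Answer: 3003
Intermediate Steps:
k(S) = -12
C(b) = 3 - b
x(N, P) = -12
W(A) = -7*A
L = -13 (L = ((11 - 12) - 8) - (3 - 1*(-1)) = (-1 - 8) - (3 + 1) = -9 - 1*4 = -9 - 4 = -13)
W(33)*L = -7*33*(-13) = -231*(-13) = 3003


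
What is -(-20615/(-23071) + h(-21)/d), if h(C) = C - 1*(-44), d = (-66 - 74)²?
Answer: -404584633/452191600 ≈ -0.89472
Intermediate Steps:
d = 19600 (d = (-140)² = 19600)
h(C) = 44 + C (h(C) = C + 44 = 44 + C)
-(-20615/(-23071) + h(-21)/d) = -(-20615/(-23071) + (44 - 21)/19600) = -(-20615*(-1/23071) + 23*(1/19600)) = -(20615/23071 + 23/19600) = -1*404584633/452191600 = -404584633/452191600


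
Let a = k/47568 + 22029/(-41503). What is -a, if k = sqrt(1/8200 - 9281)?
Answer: 3147/5929 - I*sqrt(6240544318)/39005760 ≈ 0.53078 - 0.0020253*I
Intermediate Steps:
k = I*sqrt(6240544318)/820 (k = sqrt(1/8200 - 9281) = sqrt(-76104199/8200) = I*sqrt(6240544318)/820 ≈ 96.338*I)
a = -3147/5929 + I*sqrt(6240544318)/39005760 (a = (I*sqrt(6240544318)/820)/47568 + 22029/(-41503) = (I*sqrt(6240544318)/820)*(1/47568) + 22029*(-1/41503) = I*sqrt(6240544318)/39005760 - 3147/5929 = -3147/5929 + I*sqrt(6240544318)/39005760 ≈ -0.53078 + 0.0020253*I)
-a = -(-3147/5929 + I*sqrt(6240544318)/39005760) = 3147/5929 - I*sqrt(6240544318)/39005760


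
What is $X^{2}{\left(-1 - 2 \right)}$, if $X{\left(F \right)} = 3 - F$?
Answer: $36$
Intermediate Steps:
$X^{2}{\left(-1 - 2 \right)} = \left(3 - \left(-1 - 2\right)\right)^{2} = \left(3 - -3\right)^{2} = \left(3 + 3\right)^{2} = 6^{2} = 36$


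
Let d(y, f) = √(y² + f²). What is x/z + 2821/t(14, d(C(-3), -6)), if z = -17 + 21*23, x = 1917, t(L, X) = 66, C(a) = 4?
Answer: 360277/7689 ≈ 46.856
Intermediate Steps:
d(y, f) = √(f² + y²)
z = 466 (z = -17 + 483 = 466)
x/z + 2821/t(14, d(C(-3), -6)) = 1917/466 + 2821/66 = 360277/7689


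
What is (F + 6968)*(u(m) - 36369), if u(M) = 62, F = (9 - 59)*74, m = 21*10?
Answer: -118651276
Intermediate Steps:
m = 210
F = -3700 (F = -50*74 = -3700)
(F + 6968)*(u(m) - 36369) = (-3700 + 6968)*(62 - 36369) = 3268*(-36307) = -118651276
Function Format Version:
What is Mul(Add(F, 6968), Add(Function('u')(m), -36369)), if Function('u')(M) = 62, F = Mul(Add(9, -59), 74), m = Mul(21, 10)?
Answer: -118651276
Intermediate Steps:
m = 210
F = -3700 (F = Mul(-50, 74) = -3700)
Mul(Add(F, 6968), Add(Function('u')(m), -36369)) = Mul(Add(-3700, 6968), Add(62, -36369)) = Mul(3268, -36307) = -118651276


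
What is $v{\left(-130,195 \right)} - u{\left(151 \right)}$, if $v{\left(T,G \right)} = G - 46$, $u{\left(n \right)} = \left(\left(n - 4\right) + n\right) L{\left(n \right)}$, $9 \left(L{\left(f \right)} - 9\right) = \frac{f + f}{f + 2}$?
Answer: $- \frac{3577937}{1377} \approx -2598.4$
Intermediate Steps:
$L{\left(f \right)} = 9 + \frac{2 f}{9 \left(2 + f\right)}$ ($L{\left(f \right)} = 9 + \frac{\left(f + f\right) \frac{1}{f + 2}}{9} = 9 + \frac{2 f \frac{1}{2 + f}}{9} = 9 + \frac{2 f}{9 \left(2 + f\right)}$)
$u{\left(n \right)} = \frac{\left(-4 + 2 n\right) \left(162 + 83 n\right)}{9 \left(2 + n\right)}$ ($u{\left(n \right)} = \left(\left(n - 4\right) + n\right) \frac{162 + 83 n}{9 \left(2 + n\right)} = \left(\left(-4 + n\right) + n\right) \frac{162 + 83 n}{9 \left(2 + n\right)} = \left(-4 + 2 n\right) \frac{162 + 83 n}{9 \left(2 + n\right)} = \frac{\left(-4 + 2 n\right) \left(162 + 83 n\right)}{9 \left(2 + n\right)}$)
$v{\left(T,G \right)} = -46 + G$
$v{\left(-130,195 \right)} - u{\left(151 \right)} = \left(-46 + 195\right) - \frac{2 \left(-2 + 151\right) \left(162 + 83 \cdot 151\right)}{9 \left(2 + 151\right)} = 149 - \frac{2}{9} \cdot \frac{1}{153} \cdot 149 \left(162 + 12533\right) = 149 - \frac{2}{9} \cdot \frac{1}{153} \cdot 149 \cdot 12695 = 149 - \frac{3783110}{1377} = - \frac{3577937}{1377}$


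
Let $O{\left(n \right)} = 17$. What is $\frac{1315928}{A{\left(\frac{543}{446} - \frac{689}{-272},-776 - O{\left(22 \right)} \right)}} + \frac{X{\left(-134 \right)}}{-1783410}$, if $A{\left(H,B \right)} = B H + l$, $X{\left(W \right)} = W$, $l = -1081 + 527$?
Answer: $- \frac{23724974512867729}{63610358458365} \approx -372.97$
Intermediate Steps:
$l = -554$
$A{\left(H,B \right)} = -554 + B H$ ($A{\left(H,B \right)} = B H - 554 = -554 + B H$)
$\frac{1315928}{A{\left(\frac{543}{446} - \frac{689}{-272},-776 - O{\left(22 \right)} \right)}} + \frac{X{\left(-134 \right)}}{-1783410} = \frac{1315928}{-554 + \left(-776 - 17\right) \left(\frac{543}{446} - \frac{689}{-272}\right)} - \frac{134}{-1783410} = \frac{1315928}{-554 + \left(-776 - 17\right) \left(543 \cdot \frac{1}{446} - - \frac{689}{272}\right)} - - \frac{67}{891705} = \frac{1315928}{-554 - 793 \left(\frac{543}{446} + \frac{689}{272}\right)} + \frac{67}{891705} = \frac{1315928}{-554 - \frac{180403535}{60656}} + \frac{67}{891705} = \frac{1315928}{- \frac{214006959}{60656}} + \frac{67}{891705} = 1315928 \left(- \frac{60656}{214006959}\right) + \frac{67}{891705} = - \frac{79818928768}{214006959} + \frac{67}{891705} = - \frac{23724974512867729}{63610358458365}$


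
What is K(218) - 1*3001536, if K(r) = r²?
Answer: -2954012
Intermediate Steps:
K(218) - 1*3001536 = 218² - 1*3001536 = 47524 - 3001536 = -2954012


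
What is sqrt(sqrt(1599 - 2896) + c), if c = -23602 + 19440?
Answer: sqrt(-4162 + I*sqrt(1297)) ≈ 0.2791 + 64.514*I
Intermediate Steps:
c = -4162
sqrt(sqrt(1599 - 2896) + c) = sqrt(sqrt(1599 - 2896) - 4162) = sqrt(sqrt(-1297) - 4162) = sqrt(I*sqrt(1297) - 4162) = sqrt(-4162 + I*sqrt(1297))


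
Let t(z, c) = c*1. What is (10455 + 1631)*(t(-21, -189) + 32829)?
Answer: 394487040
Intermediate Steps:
t(z, c) = c
(10455 + 1631)*(t(-21, -189) + 32829) = (10455 + 1631)*(-189 + 32829) = 12086*32640 = 394487040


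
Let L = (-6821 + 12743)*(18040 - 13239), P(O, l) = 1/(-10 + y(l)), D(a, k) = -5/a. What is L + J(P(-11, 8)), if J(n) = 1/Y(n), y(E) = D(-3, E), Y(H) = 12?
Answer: 341178265/12 ≈ 2.8432e+7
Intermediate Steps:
y(E) = 5/3 (y(E) = -5/(-3) = -5*(-⅓) = 5/3)
P(O, l) = -3/25 (P(O, l) = 1/(-10 + 5/3) = 1/(-25/3) = -3/25)
L = 28431522 (L = 5922*4801 = 28431522)
J(n) = 1/12
L + J(P(-11, 8)) = 28431522 + 1/12 = 341178265/12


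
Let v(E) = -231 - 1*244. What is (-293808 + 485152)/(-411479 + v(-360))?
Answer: -95672/205977 ≈ -0.46448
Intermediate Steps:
v(E) = -475 (v(E) = -231 - 244 = -475)
(-293808 + 485152)/(-411479 + v(-360)) = (-293808 + 485152)/(-411479 - 475) = 191344/(-411954) = 191344*(-1/411954) = -95672/205977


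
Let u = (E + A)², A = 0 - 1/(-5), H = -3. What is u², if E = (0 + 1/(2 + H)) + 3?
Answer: 14641/625 ≈ 23.426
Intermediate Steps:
A = ⅕ (A = 0 - 1*(-⅕) = 0 + ⅕ = ⅕ ≈ 0.20000)
E = 2 (E = (0 + 1/(2 - 3)) + 3 = (0 + 1/(-1)) + 3 = (0 - 1) + 3 = -1 + 3 = 2)
u = 121/25 (u = (2 + ⅕)² = (11/5)² = 121/25 ≈ 4.8400)
u² = (121/25)² = 14641/625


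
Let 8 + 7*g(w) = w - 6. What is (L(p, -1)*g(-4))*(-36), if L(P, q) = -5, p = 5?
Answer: -3240/7 ≈ -462.86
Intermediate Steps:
g(w) = -2 + w/7 (g(w) = -8/7 + (w - 6)/7 = -8/7 + (-6 + w)/7 = -8/7 + (-6/7 + w/7) = -2 + w/7)
(L(p, -1)*g(-4))*(-36) = -5*(-2 + (1/7)*(-4))*(-36) = -5*(-2 - 4/7)*(-36) = -5*(-18/7)*(-36) = (90/7)*(-36) = -3240/7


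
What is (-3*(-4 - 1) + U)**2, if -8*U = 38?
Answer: 1681/16 ≈ 105.06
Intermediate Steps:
U = -19/4 (U = -1/8*38 = -19/4 ≈ -4.7500)
(-3*(-4 - 1) + U)**2 = (-3*(-4 - 1) - 19/4)**2 = (-3*(-5) - 19/4)**2 = (15 - 19/4)**2 = (41/4)**2 = 1681/16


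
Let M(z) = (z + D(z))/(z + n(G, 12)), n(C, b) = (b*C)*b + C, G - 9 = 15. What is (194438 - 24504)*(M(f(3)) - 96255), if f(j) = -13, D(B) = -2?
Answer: -56709711737400/3467 ≈ -1.6357e+10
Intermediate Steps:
G = 24 (G = 9 + 15 = 24)
n(C, b) = C + C*b**2 (n(C, b) = (C*b)*b + C = C*b**2 + C = C + C*b**2)
M(z) = (-2 + z)/(3480 + z) (M(z) = (z - 2)/(z + 24*(1 + 12**2)) = (-2 + z)/(z + 24*(1 + 144)) = (-2 + z)/(z + 24*145) = (-2 + z)/(z + 3480) = (-2 + z)/(3480 + z))
(194438 - 24504)*(M(f(3)) - 96255) = (194438 - 24504)*((-2 - 13)/(3480 - 13) - 96255) = 169934*(-15/3467 - 96255) = 169934*(-333716100/3467) = -56709711737400/3467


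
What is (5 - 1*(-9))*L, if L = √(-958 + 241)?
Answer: 14*I*√717 ≈ 374.88*I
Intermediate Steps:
L = I*√717 (L = √(-717) = I*√717 ≈ 26.777*I)
(5 - 1*(-9))*L = (5 - 1*(-9))*(I*√717) = (5 + 9)*(I*√717) = 14*(I*√717) = 14*I*√717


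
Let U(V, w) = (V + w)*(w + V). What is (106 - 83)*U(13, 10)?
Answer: 12167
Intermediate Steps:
U(V, w) = (V + w)² (U(V, w) = (V + w)*(V + w) = (V + w)²)
(106 - 83)*U(13, 10) = (106 - 83)*(13 + 10)² = 23*23² = 23*529 = 12167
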